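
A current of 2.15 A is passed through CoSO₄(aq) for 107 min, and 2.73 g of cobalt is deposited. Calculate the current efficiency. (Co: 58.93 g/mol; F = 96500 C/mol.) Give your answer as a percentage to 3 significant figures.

Q = 2.15 × 6420 = 13800 C
n(e⁻) = 13800 / 96500 = 0.1430 mol
Co²⁺ + 2e⁻ → Co, so theoretical n(Co) = 0.07150 mol → 4.213 g
Efficiency = 2.73 / 4.213 = 0.6480 = 64.8%

64.8%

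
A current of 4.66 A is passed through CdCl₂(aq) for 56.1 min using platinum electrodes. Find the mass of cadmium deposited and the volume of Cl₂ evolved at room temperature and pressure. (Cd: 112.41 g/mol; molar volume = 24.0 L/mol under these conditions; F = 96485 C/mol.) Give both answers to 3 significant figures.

Q = 4.66 × 3366 = 15690 C; n(e⁻) = 15690 / 96485 = 0.1626 mol
Cathode: Cd²⁺ + 2e⁻ → Cd → n(Cd) = 0.1626/2 = 0.08130 mol → 9.14 g
Anode: 2Cl⁻ → Cl₂ + 2e⁻ → n(Cl₂) = 0.1626/2 = 0.08130 mol → 1.95 L

9.14 g Cd; 1.95 L Cl₂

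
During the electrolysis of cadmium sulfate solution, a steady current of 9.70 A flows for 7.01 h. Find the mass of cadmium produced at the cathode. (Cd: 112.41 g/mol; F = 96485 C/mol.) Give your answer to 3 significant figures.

Q = It = 9.70 × 25236 = 2.448×10^5 C
Moles of electrons = 2.448×10^5 / 96485 = 2.537 mol
Cd²⁺ + 2e⁻ → Cd, so n(Cd) = 2.537 / 2 = 1.269 mol
m = 1.269 × 112.41 = 143 g

143 g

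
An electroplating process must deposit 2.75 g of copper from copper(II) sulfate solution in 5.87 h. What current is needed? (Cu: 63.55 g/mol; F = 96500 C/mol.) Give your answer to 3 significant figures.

0.395 A

n(Cu) = 2.75 / 63.55 = 0.04327 mol
Cu²⁺ + 2e⁻ → Cu, so n(e⁻) = 2 × 0.04327 = 0.08654 mol
Q = 0.08654 × 96500 = 8351 C
I = Q / t = 8351 / 21132 s = 0.395 A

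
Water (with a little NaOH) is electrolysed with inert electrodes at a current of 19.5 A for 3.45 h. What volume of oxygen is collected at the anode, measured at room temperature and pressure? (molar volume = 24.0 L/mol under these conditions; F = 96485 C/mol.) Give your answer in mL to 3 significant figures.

15100 mL

Charge passed = 19.5 × 12420 = 2.422×10^5 C
n(e⁻) = 2.422×10^5 / 96485 = 2.510 mol
2H₂O → O₂ + 4H⁺ + 4e⁻, so n(O₂) = 2.510 / 4 = 0.6275 mol
V = 0.6275 × 24.0 = 15.06 L
= 15100 mL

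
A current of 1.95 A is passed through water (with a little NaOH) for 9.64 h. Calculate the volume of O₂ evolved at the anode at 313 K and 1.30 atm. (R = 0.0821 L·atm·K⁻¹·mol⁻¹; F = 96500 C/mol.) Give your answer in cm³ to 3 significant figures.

3470 cm³

Q = 1.95 A × 34704 s = 67670 C
n(e⁻) = Q/F = 67670/96500 = 0.7012 mol
2H₂O → O₂ + 4H⁺ + 4e⁻, so n(O₂) = 0.7012 / 4 = 0.1753 mol
V = nRT/P = 0.1753 × 0.0821 × 313 / 1.30 = 3.465 L
= 3470 cm³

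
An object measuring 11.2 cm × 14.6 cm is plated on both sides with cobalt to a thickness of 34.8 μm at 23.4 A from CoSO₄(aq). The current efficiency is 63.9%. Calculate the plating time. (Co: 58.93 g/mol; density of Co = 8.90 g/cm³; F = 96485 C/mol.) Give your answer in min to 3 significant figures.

37.0 min

Plated area = 2 × 11.2 × 14.6 = 327.0 cm²
Volume = 327.0 × 34.8×10⁻⁴ cm = 1.138 cm³
m(Co) = 1.138 × 8.90 = 10.13 g
n(Co) = 10.13 / 58.93 = 0.1719 mol; n(e⁻) = 2 × 0.1719 = 0.3438 mol
Q = 0.3438 × 96485 / 0.639 = 51910 C
t = 51910 / 23.4 = 2218 s = 37.0 min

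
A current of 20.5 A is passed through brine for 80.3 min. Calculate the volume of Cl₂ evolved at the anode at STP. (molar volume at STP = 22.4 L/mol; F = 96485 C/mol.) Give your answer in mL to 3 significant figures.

Charge passed = 20.5 × 4818 = 98770 C
Moles of electrons = 98770 / 96485 = 1.024 mol
2Cl⁻ → Cl₂ + 2e⁻, so n(Cl₂) = 1.024 / 2 = 0.5120 mol
V = 0.5120 × 22.4 = 11.47 L
= 11500 mL

11500 mL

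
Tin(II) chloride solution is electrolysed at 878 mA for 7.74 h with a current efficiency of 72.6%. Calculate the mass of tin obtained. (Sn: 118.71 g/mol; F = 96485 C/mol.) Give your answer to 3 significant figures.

10.9 g

Q = 0.878 × 27864 = 24460 C
n(e⁻) = 24460 / 96485 = 0.2535 mol
Sn²⁺ + 2e⁻ → Sn, so theoretical m(Sn) = 0.1268 × 118.71 = 15.05 g
Actual mass = 72.6% × 15.05 = 10.9 g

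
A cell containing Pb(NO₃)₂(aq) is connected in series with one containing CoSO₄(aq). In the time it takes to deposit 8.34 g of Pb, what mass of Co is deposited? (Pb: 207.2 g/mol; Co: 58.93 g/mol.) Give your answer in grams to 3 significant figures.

n(Pb) = 8.34 / 207.2 = 0.04025 mol
Pb²⁺ + 2e⁻ → Pb, so n(e⁻) = 2 × 0.04025 = 0.08050 mol
In series, the same 0.08050 mol of electrons flows through the second cell.
Co²⁺ + 2e⁻ → Co, so n(Co) = 0.08050 / 2 = 0.04025 mol
m(Co) = 0.04025 × 58.93 = 2.37 g

2.37 g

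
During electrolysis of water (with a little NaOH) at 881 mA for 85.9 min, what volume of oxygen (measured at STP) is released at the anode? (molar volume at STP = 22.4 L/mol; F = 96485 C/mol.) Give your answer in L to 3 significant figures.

0.264 L

Charge passed = 0.881 × 5154 = 4541 C
n(e⁻) = Q/F = 4541/96485 = 0.04706 mol
2H₂O → O₂ + 4H⁺ + 4e⁻, so n(O₂) = 0.04706 / 4 = 0.01177 mol
V = 0.01177 × 22.4 = 0.2636 L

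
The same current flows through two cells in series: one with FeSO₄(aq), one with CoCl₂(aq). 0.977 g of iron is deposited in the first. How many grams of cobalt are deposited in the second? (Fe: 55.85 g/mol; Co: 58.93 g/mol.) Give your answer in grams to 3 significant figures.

n(Fe) = 0.977 / 55.85 = 0.01749 mol
Fe²⁺ + 2e⁻ → Fe, so n(e⁻) = 2 × 0.01749 = 0.03498 mol
In series, the same 0.03498 mol of electrons flows through the second cell.
Co²⁺ + 2e⁻ → Co, so n(Co) = 0.03498 / 2 = 0.01749 mol
m(Co) = 0.01749 × 58.93 = 1.03 g

1.03 g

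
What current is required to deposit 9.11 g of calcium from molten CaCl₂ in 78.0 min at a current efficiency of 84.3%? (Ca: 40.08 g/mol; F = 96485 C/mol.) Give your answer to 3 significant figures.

n(Ca) = 9.11 / 40.08 = 0.2273 mol
Ca²⁺ + 2e⁻ → Ca, so n(e⁻) = 2 × 0.2273 = 0.4546 mol
Q = 0.4546 × 96485 / 0.843 = 52030 C
I = Q / t = 52030 / 4680 s = 11.1 A

11.1 A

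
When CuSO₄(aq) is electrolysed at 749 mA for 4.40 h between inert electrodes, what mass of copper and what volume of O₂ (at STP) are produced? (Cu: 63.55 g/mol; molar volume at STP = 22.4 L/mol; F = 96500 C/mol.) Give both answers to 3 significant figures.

3.91 g Cu; 0.688 L O₂

Q = 0.749 × 15840 = 11860 C; n(e⁻) = 11860 / 96500 = 0.1229 mol
Cathode: Cu²⁺ + 2e⁻ → Cu → n(Cu) = 0.1229/2 = 0.06145 mol → 3.91 g
Anode: 2H₂O → O₂ + 4H⁺ + 4e⁻ → n(O₂) = 0.1229/4 = 0.03073 mol → 0.688 L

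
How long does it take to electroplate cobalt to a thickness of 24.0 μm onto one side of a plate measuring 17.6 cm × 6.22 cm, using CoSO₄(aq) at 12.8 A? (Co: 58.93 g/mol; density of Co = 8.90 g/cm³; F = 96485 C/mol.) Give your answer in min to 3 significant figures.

Plated area = 17.6 × 6.22 = 109.5 cm²
Volume = 109.5 × 24.0×10⁻⁴ cm = 0.2628 cm³
m(Co) = 0.2628 × 8.90 = 2.339 g
n(Co) = 2.339 / 58.93 = 0.03969 mol; n(e⁻) = 2 × 0.03969 = 0.07938 mol
Q = 0.07938 × 96485 = 7659 C
t = 7659 / 12.8 = 598.4 s = 9.97 min

9.97 min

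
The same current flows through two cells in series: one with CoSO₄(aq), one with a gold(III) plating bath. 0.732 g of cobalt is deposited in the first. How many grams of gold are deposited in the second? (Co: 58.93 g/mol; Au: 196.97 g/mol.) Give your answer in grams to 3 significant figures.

n(Co) = 0.732 / 58.93 = 0.01242 mol
Co²⁺ + 2e⁻ → Co, so n(e⁻) = 2 × 0.01242 = 0.02484 mol
The cells are in series, so the same charge (and hence the same n(e⁻) = 0.02484 mol) passes through both.
Au³⁺ + 3e⁻ → Au, so n(Au) = 0.02484 / 3 = 0.008280 mol
m(Au) = 0.008280 × 196.97 = 1.63 g

1.63 g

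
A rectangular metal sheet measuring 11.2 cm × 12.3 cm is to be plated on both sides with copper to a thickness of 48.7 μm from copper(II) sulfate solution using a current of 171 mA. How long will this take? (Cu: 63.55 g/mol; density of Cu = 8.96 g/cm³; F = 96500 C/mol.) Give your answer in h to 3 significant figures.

Plated area = 2 × 11.2 × 12.3 = 275.5 cm²
Volume = 275.5 × 48.7×10⁻⁴ cm = 1.342 cm³
m(Cu) = 1.342 × 8.96 = 12.02 g
n(Cu) = 12.02 / 63.55 = 0.1891 mol; n(e⁻) = 2 × 0.1891 = 0.3782 mol
Q = 0.3782 × 96500 = 36500 C
t = 36500 / 0.171 = 2.135×10^5 s = 59.3 h

59.3 h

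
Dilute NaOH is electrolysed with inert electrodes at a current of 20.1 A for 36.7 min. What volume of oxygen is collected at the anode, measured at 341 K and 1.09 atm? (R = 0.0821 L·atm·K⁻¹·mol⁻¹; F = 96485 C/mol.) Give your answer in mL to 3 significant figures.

2950 mL

Q = It = 20.1 × 2202 = 44260 C
n(e⁻) = 44260 / 96485 = 0.4587 mol
2H₂O → O₂ + 4H⁺ + 4e⁻, so n(O₂) = 0.4587 / 4 = 0.1147 mol
V = nRT/P = 0.1147 × 0.0821 × 341 / 1.09 = 2.946 L
= 2950 mL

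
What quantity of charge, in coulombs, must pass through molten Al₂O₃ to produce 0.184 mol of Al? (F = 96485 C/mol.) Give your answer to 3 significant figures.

53300 C

Al³⁺ + 3e⁻ → Al, so n(e⁻) = 3 × 0.184 = 0.5520 mol
Q = 0.5520 × 96485 = 53260 C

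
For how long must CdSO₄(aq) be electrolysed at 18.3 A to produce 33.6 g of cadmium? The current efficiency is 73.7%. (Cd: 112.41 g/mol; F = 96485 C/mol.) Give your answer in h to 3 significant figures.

n(Cd) = 33.6 / 112.41 = 0.2989 mol
Cd²⁺ + 2e⁻ → Cd, so n(e⁻) = 2 × 0.2989 = 0.5978 mol
Q = 0.5978 × 96485 / 0.737 = 78260 C
t = Q / I = 78260 / 18.3 = 4277 s = 1.19 h

1.19 h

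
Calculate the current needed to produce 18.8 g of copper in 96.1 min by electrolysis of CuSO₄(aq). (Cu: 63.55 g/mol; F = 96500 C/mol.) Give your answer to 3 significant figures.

9.90 A

n(Cu) = 18.8 / 63.55 = 0.2958 mol
Cu²⁺ + 2e⁻ → Cu, so n(e⁻) = 2 × 0.2958 = 0.5916 mol
Q = 0.5916 × 96500 = 57090 C
I = Q / t = 57090 / 5766 s = 9.90 A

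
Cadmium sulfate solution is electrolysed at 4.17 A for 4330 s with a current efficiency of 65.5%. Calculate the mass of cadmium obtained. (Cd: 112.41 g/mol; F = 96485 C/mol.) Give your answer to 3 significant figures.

6.89 g

Q = 4.17 × 4330 = 18060 C
n(e⁻) = 18060 / 96485 = 0.1872 mol
Cd²⁺ + 2e⁻ → Cd, so theoretical m(Cd) = 0.09360 × 112.41 = 10.52 g
Actual mass = 65.5% × 10.52 = 6.89 g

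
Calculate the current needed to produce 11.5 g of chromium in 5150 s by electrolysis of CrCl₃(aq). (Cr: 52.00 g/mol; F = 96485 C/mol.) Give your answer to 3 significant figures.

12.4 A

n(Cr) = 11.5 / 52.00 = 0.2212 mol
Cr³⁺ + 3e⁻ → Cr, so n(e⁻) = 3 × 0.2212 = 0.6636 mol
Q = 0.6636 × 96485 = 64030 C
I = Q / t = 64030 / 5150 s = 12.4 A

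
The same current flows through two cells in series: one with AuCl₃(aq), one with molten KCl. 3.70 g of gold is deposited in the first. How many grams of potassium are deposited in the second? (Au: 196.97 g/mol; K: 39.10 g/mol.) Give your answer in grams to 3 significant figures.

2.20 g

n(Au) = 3.70 / 196.97 = 0.01878 mol
Au³⁺ + 3e⁻ → Au, so n(e⁻) = 3 × 0.01878 = 0.05634 mol
The cells are in series, so the same charge (and hence the same n(e⁻) = 0.05634 mol) passes through both.
K⁺ + e⁻ → K, so n(K) = 0.05634 mol
m(K) = 0.05634 × 39.10 = 2.20 g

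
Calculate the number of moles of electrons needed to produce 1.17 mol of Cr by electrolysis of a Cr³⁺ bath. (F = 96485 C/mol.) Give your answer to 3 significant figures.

Cr³⁺ + 3e⁻ → Cr, so n(e⁻) = 3 × 1.17 = 3.510 mol

3.51 mol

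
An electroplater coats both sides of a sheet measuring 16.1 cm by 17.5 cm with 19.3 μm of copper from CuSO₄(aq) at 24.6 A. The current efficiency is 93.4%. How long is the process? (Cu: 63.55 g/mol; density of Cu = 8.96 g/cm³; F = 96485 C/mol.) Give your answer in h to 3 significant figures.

0.358 h

Plated area = 2 × 16.1 × 17.5 = 563.5 cm²
Volume = 563.5 × 19.3×10⁻⁴ cm = 1.088 cm³
m(Cu) = 1.088 × 8.96 = 9.748 g
n(Cu) = 9.748 / 63.55 = 0.1534 mol; n(e⁻) = 2 × 0.1534 = 0.3068 mol
Q = 0.3068 × 96485 / 0.934 = 31690 C
t = 31690 / 24.6 = 1288 s = 0.358 h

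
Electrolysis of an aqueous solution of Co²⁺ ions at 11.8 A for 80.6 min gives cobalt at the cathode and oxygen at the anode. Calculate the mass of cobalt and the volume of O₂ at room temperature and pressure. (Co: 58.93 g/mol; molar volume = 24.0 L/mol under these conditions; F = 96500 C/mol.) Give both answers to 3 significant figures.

17.4 g Co; 3.55 L O₂

Q = 11.8 × 4836 = 57060 C; n(e⁻) = 57060 / 96500 = 0.5913 mol
Cathode: Co²⁺ + 2e⁻ → Co → n(Co) = 0.5913/2 = 0.2957 mol → 17.4 g
Anode: 2H₂O → O₂ + 4H⁺ + 4e⁻ → n(O₂) = 0.5913/4 = 0.1478 mol → 3.55 L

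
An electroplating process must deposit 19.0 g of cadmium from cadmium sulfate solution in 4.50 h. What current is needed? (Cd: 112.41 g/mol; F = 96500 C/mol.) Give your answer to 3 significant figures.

n(Cd) = 19.0 / 112.41 = 0.1690 mol
Cd²⁺ + 2e⁻ → Cd, so n(e⁻) = 2 × 0.1690 = 0.3380 mol
Q = 0.3380 × 96500 = 32620 C
I = Q / t = 32620 / 16200 s = 2.01 A

2.01 A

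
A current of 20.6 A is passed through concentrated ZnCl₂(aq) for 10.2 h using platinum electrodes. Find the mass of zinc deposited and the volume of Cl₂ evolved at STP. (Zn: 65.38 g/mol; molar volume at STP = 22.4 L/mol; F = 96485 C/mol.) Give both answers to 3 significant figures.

Q = 20.6 × 36720 = 7.564×10^5 C; n(e⁻) = 7.564×10^5 / 96485 = 7.840 mol
Cathode: Zn²⁺ + 2e⁻ → Zn → n(Zn) = 7.840/2 = 3.920 mol → 256 g
Anode: 2Cl⁻ → Cl₂ + 2e⁻ → n(Cl₂) = 7.840/2 = 3.920 mol → 87.8 L

256 g Zn; 87.8 L Cl₂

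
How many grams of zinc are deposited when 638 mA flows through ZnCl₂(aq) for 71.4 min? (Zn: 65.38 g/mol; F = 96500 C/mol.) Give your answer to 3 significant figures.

Q = It = 0.638 × 4284 = 2733 C
n(e⁻) = 2733 / 96500 = 0.02832 mol
Zn²⁺ + 2e⁻ → Zn, so n(Zn) = 0.02832 / 2 = 0.01416 mol
m = 0.01416 × 65.38 = 0.926 g

0.926 g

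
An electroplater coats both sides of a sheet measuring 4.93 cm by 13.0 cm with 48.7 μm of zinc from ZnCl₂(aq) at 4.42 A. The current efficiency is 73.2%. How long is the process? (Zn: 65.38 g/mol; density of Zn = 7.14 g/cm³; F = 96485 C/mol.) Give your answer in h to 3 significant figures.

Plated area = 2 × 4.93 × 13.0 = 128.2 cm²
Volume = 128.2 × 48.7×10⁻⁴ cm = 0.6243 cm³
m(Zn) = 0.6243 × 7.14 = 4.458 g
n(Zn) = 4.458 / 65.38 = 0.06819 mol; n(e⁻) = 2 × 0.06819 = 0.1364 mol
Q = 0.1364 × 96485 / 0.732 = 17980 C
t = 17980 / 4.42 = 4068 s = 1.13 h

1.13 h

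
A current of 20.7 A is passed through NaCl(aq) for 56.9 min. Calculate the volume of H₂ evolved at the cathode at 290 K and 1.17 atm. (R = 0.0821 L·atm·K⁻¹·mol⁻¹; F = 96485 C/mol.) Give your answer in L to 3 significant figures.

7.45 L

Q = It = 20.7 × 3414 = 70670 C
n(e⁻) = 70670 / 96485 = 0.7324 mol
2H⁺ + 2e⁻ → H₂, so n(H₂) = 0.7324 / 2 = 0.3662 mol
V = nRT/P = 0.3662 × 0.0821 × 290 / 1.17 = 7.452 L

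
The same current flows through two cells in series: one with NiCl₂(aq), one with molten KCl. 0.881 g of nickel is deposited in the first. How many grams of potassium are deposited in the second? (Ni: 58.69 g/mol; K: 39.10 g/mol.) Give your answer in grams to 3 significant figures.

n(Ni) = 0.881 / 58.69 = 0.01501 mol
Ni²⁺ + 2e⁻ → Ni, so n(e⁻) = 2 × 0.01501 = 0.03002 mol
Since the cells are in series, n(e⁻) in the K cell is also 0.03002 mol.
K⁺ + e⁻ → K, so n(K) = 0.03002 mol
m(K) = 0.03002 × 39.10 = 1.17 g

1.17 g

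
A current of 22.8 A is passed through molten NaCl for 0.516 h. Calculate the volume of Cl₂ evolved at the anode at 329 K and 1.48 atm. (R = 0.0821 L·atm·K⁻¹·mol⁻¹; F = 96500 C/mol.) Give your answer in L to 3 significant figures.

4.01 L

Q = 22.8 A × 1857.6 s = 42350 C
Moles of electrons = 42350 / 96500 = 0.4389 mol
2Cl⁻ → Cl₂ + 2e⁻, so n(Cl₂) = 0.4389 / 2 = 0.2195 mol
V = nRT/P = 0.2195 × 0.0821 × 329 / 1.48 = 4.006 L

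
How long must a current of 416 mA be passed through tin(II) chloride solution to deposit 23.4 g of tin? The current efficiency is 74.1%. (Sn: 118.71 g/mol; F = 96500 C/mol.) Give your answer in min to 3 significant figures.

2060 min

n(Sn) = 23.4 / 118.71 = 0.1971 mol
Sn²⁺ + 2e⁻ → Sn, so n(e⁻) = 2 × 0.1971 = 0.3942 mol
Q = 0.3942 × 96500 / 0.741 = 51340 C
t = Q / I = 51340 / 0.416 = 1.234×10^5 s = 2060 min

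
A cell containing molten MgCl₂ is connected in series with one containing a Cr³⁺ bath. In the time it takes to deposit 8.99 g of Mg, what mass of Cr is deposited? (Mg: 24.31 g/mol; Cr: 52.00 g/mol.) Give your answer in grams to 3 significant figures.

12.8 g

n(Mg) = 8.99 / 24.31 = 0.3698 mol
Mg²⁺ + 2e⁻ → Mg, so n(e⁻) = 2 × 0.3698 = 0.7396 mol
Same current for the same time ⇒ same n(e⁻) = 0.7396 mol in both cells.
Cr³⁺ + 3e⁻ → Cr, so n(Cr) = 0.7396 / 3 = 0.2465 mol
m(Cr) = 0.2465 × 52.00 = 12.8 g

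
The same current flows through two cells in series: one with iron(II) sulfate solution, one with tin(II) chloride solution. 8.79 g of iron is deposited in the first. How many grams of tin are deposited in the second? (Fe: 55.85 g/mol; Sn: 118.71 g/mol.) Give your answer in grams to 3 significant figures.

n(Fe) = 8.79 / 55.85 = 0.1574 mol
Fe²⁺ + 2e⁻ → Fe, so n(e⁻) = 2 × 0.1574 = 0.3148 mol
The cells are in series, so the same charge (and hence the same n(e⁻) = 0.3148 mol) passes through both.
Sn²⁺ + 2e⁻ → Sn, so n(Sn) = 0.3148 / 2 = 0.1574 mol
m(Sn) = 0.1574 × 118.71 = 18.7 g

18.7 g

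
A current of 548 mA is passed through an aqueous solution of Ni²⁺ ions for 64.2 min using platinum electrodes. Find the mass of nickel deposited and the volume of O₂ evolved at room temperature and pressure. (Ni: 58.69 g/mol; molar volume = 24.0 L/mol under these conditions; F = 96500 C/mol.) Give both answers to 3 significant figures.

Q = 0.548 × 3852 = 2111 C; n(e⁻) = 2111 / 96500 = 0.02188 mol
Cathode: Ni²⁺ + 2e⁻ → Ni → n(Ni) = 0.02188/2 = 0.01094 mol → 0.642 g
Anode: 2H₂O → O₂ + 4H⁺ + 4e⁻ → n(O₂) = 0.02188/4 = 0.005470 mol → 0.131 L

0.642 g Ni; 0.131 L O₂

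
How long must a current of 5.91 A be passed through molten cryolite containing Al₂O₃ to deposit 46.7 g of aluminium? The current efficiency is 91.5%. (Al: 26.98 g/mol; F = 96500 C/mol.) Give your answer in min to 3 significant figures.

1540 min

n(Al) = 46.7 / 26.98 = 1.731 mol
Al³⁺ + 3e⁻ → Al, so n(e⁻) = 3 × 1.731 = 5.193 mol
Q = 5.193 × 96500 / 0.915 = 5.477×10^5 C
t = Q / I = 5.477×10^5 / 5.91 = 92670 s = 1540 min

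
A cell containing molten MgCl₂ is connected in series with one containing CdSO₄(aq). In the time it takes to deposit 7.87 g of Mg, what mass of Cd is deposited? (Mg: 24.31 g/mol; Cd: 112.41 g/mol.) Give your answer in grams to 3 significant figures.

36.4 g

n(Mg) = 7.87 / 24.31 = 0.3237 mol
Mg²⁺ + 2e⁻ → Mg, so n(e⁻) = 2 × 0.3237 = 0.6474 mol
Since the cells are in series, n(e⁻) in the Cd cell is also 0.6474 mol.
Cd²⁺ + 2e⁻ → Cd, so n(Cd) = 0.6474 / 2 = 0.3237 mol
m(Cd) = 0.3237 × 112.41 = 36.4 g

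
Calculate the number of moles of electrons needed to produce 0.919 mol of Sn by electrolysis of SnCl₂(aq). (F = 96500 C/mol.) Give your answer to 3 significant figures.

Sn²⁺ + 2e⁻ → Sn, so n(e⁻) = 2 × 0.919 = 1.838 mol

1.84 mol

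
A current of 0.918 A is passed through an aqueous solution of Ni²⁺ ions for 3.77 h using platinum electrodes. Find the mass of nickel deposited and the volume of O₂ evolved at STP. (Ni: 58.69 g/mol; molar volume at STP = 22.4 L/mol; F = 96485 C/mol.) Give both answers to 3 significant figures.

Q = 0.918 × 13572 = 12460 C; n(e⁻) = 12460 / 96485 = 0.1291 mol
Cathode: Ni²⁺ + 2e⁻ → Ni → n(Ni) = 0.1291/2 = 0.06455 mol → 3.79 g
Anode: 2H₂O → O₂ + 4H⁺ + 4e⁻ → n(O₂) = 0.1291/4 = 0.03228 mol → 0.723 L

3.79 g Ni; 0.723 L O₂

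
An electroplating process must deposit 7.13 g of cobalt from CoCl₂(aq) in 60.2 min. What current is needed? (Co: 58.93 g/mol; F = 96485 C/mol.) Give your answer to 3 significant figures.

n(Co) = 7.13 / 58.93 = 0.1210 mol
Co²⁺ + 2e⁻ → Co, so n(e⁻) = 2 × 0.1210 = 0.2420 mol
Q = 0.2420 × 96485 = 23350 C
I = Q / t = 23350 / 3612 s = 6.46 A

6.46 A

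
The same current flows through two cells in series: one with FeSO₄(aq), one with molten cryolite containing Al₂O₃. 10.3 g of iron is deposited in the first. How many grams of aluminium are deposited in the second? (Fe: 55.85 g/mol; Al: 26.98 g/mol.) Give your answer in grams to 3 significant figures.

3.32 g

n(Fe) = 10.3 / 55.85 = 0.1844 mol
Fe²⁺ + 2e⁻ → Fe, so n(e⁻) = 2 × 0.1844 = 0.3688 mol
Since the cells are in series, n(e⁻) in the Al cell is also 0.3688 mol.
Al³⁺ + 3e⁻ → Al, so n(Al) = 0.3688 / 3 = 0.1229 mol
m(Al) = 0.1229 × 26.98 = 3.32 g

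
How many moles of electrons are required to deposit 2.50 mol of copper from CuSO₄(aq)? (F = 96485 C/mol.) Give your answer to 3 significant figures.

Cu²⁺ + 2e⁻ → Cu, so n(e⁻) = 2 × 2.50 = 5.000 mol

5.00 mol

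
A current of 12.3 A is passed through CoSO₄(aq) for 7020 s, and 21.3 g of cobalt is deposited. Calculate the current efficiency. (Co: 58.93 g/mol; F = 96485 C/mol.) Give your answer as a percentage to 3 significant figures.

Q = 12.3 × 7020 = 86350 C
n(e⁻) = 86350 / 96485 = 0.8950 mol
Co²⁺ + 2e⁻ → Co, so theoretical n(Co) = 0.4475 mol → 26.37 g
Efficiency = 21.3 / 26.37 = 0.8077 = 80.8%

80.8%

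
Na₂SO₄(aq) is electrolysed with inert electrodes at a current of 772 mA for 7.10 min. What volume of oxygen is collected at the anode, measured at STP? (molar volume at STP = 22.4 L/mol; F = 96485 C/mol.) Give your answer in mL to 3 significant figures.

19.1 mL

Q = 0.772 A × 426 s = 328.9 C
Moles of electrons = 328.9 / 96485 = 0.003409 mol
2H₂O → O₂ + 4H⁺ + 4e⁻, so n(O₂) = 0.003409 / 4 = 8.523×10^-4 mol
V = 8.523×10^-4 × 22.4 = 0.01909 L
= 19.1 mL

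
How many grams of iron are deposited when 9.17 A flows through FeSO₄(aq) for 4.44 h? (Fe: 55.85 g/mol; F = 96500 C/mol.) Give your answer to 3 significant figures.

Q = It = 9.17 × 15984 = 1.466×10^5 C
n(e⁻) = 1.466×10^5 / 96500 = 1.519 mol
Fe²⁺ + 2e⁻ → Fe, so n(Fe) = 1.519 / 2 = 0.7595 mol
m = 0.7595 × 55.85 = 42.4 g

42.4 g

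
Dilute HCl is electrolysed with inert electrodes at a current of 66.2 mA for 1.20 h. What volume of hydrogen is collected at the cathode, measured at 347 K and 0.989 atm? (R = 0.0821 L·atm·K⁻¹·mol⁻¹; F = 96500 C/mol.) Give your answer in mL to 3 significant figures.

42.7 mL

Q = 0.0662 A × 4320 s = 286.0 C
n(e⁻) = 286.0 / 96500 = 0.002964 mol
2H⁺ + 2e⁻ → H₂, so n(H₂) = 0.002964 / 2 = 0.001482 mol
V = nRT/P = 0.001482 × 0.0821 × 347 / 0.989 = 0.04269 L
= 42.7 mL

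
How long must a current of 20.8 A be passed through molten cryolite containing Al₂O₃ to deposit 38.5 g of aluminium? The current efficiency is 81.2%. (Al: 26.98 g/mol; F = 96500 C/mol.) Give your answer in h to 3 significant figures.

6.79 h

n(Al) = 38.5 / 26.98 = 1.427 mol
Al³⁺ + 3e⁻ → Al, so n(e⁻) = 3 × 1.427 = 4.281 mol
Q = 4.281 × 96500 / 0.812 = 5.088×10^5 C
t = Q / I = 5.088×10^5 / 20.8 = 24460 s = 6.79 h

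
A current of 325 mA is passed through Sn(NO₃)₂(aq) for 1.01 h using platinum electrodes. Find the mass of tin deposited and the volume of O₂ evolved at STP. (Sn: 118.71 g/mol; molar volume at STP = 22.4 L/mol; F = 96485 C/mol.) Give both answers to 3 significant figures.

0.727 g Sn; 0.0686 L O₂

Q = 0.325 × 3636 = 1182 C; n(e⁻) = 1182 / 96485 = 0.01225 mol
Cathode: Sn²⁺ + 2e⁻ → Sn → n(Sn) = 0.01225/2 = 0.006125 mol → 0.727 g
Anode: 2H₂O → O₂ + 4H⁺ + 4e⁻ → n(O₂) = 0.01225/4 = 0.003063 mol → 0.0686 L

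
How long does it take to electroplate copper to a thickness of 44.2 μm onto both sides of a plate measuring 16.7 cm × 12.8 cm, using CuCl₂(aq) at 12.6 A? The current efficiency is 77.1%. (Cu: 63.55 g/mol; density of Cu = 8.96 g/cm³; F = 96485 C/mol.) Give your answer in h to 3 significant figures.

Plated area = 2 × 16.7 × 12.8 = 427.5 cm²
Volume = 427.5 × 44.2×10⁻⁴ cm = 1.890 cm³
m(Cu) = 1.890 × 8.96 = 16.93 g
n(Cu) = 16.93 / 63.55 = 0.2664 mol; n(e⁻) = 2 × 0.2664 = 0.5328 mol
Q = 0.5328 × 96485 / 0.771 = 66680 C
t = 66680 / 12.6 = 5292 s = 1.47 h

1.47 h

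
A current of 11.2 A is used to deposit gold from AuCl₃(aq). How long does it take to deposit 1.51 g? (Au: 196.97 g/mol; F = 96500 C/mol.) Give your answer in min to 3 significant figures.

n(Au) = 1.51 / 196.97 = 0.007666 mol
Au³⁺ + 3e⁻ → Au, so n(e⁻) = 3 × 0.007666 = 0.02300 mol
Q = 0.02300 × 96500 = 2220 C
t = Q / I = 2220 / 11.2 = 198.2 s = 3.30 min

3.30 min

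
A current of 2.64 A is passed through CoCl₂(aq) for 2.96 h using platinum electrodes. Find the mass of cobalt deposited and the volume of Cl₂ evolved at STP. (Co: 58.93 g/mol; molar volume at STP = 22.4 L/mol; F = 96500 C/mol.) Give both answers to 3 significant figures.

8.59 g Co; 3.27 L Cl₂

Q = 2.64 × 10656 = 28130 C; n(e⁻) = 28130 / 96500 = 0.2915 mol
Cathode: Co²⁺ + 2e⁻ → Co → n(Co) = 0.2915/2 = 0.1458 mol → 8.59 g
Anode: 2Cl⁻ → Cl₂ + 2e⁻ → n(Cl₂) = 0.2915/2 = 0.1458 mol → 3.27 L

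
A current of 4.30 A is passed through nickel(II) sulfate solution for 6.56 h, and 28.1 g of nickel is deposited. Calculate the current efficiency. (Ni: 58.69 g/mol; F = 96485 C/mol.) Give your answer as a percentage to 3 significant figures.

91.0%

Q = 4.30 × 23616 = 1.015×10^5 C
n(e⁻) = 1.015×10^5 / 96485 = 1.052 mol
Ni²⁺ + 2e⁻ → Ni, so theoretical n(Ni) = 0.5260 mol → 30.87 g
Efficiency = 28.1 / 30.87 = 0.9103 = 91.0%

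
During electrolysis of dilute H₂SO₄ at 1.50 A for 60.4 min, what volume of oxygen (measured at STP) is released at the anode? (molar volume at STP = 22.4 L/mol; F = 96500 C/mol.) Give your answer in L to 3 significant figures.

0.315 L

Charge passed = 1.50 × 3624 = 5436 C
n(e⁻) = 5436 / 96500 = 0.05633 mol
2H₂O → O₂ + 4H⁺ + 4e⁻, so n(O₂) = 0.05633 / 4 = 0.01408 mol
V = 0.01408 × 22.4 = 0.3154 L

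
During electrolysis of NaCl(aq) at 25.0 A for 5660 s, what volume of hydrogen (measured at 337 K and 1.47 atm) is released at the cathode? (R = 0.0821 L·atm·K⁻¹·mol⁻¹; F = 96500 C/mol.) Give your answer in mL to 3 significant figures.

13800 mL

Q = 25.0 A × 5660 s = 1.415×10^5 C
n(e⁻) = 1.415×10^5 / 96500 = 1.466 mol
2H⁺ + 2e⁻ → H₂, so n(H₂) = 1.466 / 2 = 0.7330 mol
V = nRT/P = 0.7330 × 0.0821 × 337 / 1.47 = 13.80 L
= 13800 mL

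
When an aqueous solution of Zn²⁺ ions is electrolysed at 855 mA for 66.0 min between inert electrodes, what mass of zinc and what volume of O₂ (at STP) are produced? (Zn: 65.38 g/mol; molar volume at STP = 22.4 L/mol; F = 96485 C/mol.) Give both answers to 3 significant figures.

Q = 0.855 × 3960 = 3386 C; n(e⁻) = 3386 / 96485 = 0.03509 mol
Cathode: Zn²⁺ + 2e⁻ → Zn → n(Zn) = 0.03509/2 = 0.01755 mol → 1.15 g
Anode: 2H₂O → O₂ + 4H⁺ + 4e⁻ → n(O₂) = 0.03509/4 = 0.008773 mol → 0.197 L

1.15 g Zn; 0.197 L O₂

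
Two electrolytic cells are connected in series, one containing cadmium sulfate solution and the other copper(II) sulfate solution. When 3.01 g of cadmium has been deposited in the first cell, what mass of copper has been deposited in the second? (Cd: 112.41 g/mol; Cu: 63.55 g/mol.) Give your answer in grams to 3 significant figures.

n(Cd) = 3.01 / 112.41 = 0.02678 mol
Cd²⁺ + 2e⁻ → Cd, so n(e⁻) = 2 × 0.02678 = 0.05356 mol
Since the cells are in series, n(e⁻) in the Cu cell is also 0.05356 mol.
Cu²⁺ + 2e⁻ → Cu, so n(Cu) = 0.05356 / 2 = 0.02678 mol
m(Cu) = 0.02678 × 63.55 = 1.70 g

1.70 g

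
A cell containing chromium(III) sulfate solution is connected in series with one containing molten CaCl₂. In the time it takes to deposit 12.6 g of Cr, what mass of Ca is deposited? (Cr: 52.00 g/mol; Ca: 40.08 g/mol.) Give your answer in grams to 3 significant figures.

n(Cr) = 12.6 / 52.00 = 0.2423 mol
Cr³⁺ + 3e⁻ → Cr, so n(e⁻) = 3 × 0.2423 = 0.7269 mol
Same current for the same time ⇒ same n(e⁻) = 0.7269 mol in both cells.
Ca²⁺ + 2e⁻ → Ca, so n(Ca) = 0.7269 / 2 = 0.3635 mol
m(Ca) = 0.3635 × 40.08 = 14.6 g

14.6 g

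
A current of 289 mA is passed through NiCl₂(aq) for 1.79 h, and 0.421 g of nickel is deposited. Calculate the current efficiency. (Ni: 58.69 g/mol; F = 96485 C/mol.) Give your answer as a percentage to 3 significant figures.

74.3%

Q = 0.289 × 6444 = 1862 C
n(e⁻) = 1862 / 96485 = 0.01930 mol
Ni²⁺ + 2e⁻ → Ni, so theoretical n(Ni) = 0.009650 mol → 0.5664 g
Efficiency = 0.421 / 0.5664 = 0.7433 = 74.3%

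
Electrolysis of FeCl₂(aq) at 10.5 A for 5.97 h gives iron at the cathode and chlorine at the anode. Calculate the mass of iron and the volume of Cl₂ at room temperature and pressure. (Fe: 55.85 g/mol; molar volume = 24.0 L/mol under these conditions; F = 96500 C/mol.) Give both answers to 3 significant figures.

65.3 g Fe; 28.1 L Cl₂

Q = 10.5 × 21492 = 2.257×10^5 C; n(e⁻) = 2.257×10^5 / 96500 = 2.339 mol
Cathode: Fe²⁺ + 2e⁻ → Fe → n(Fe) = 2.339/2 = 1.170 mol → 65.3 g
Anode: 2Cl⁻ → Cl₂ + 2e⁻ → n(Cl₂) = 2.339/2 = 1.170 mol → 28.1 L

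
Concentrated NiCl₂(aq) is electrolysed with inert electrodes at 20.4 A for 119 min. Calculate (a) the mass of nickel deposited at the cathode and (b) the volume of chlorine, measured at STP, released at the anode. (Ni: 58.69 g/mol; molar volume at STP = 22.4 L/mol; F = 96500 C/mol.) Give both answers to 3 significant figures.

Q = 20.4 × 7140 = 1.457×10^5 C; n(e⁻) = 1.457×10^5 / 96500 = 1.510 mol
Cathode: Ni²⁺ + 2e⁻ → Ni → n(Ni) = 1.510/2 = 0.7550 mol → 44.3 g
Anode: 2Cl⁻ → Cl₂ + 2e⁻ → n(Cl₂) = 1.510/2 = 0.7550 mol → 16.9 L

44.3 g Ni; 16.9 L Cl₂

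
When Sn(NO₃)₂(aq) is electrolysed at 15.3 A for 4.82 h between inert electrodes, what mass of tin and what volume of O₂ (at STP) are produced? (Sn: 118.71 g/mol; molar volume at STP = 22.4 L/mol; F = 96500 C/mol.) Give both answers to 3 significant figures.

Q = 15.3 × 17352 = 2.655×10^5 C; n(e⁻) = 2.655×10^5 / 96500 = 2.751 mol
Cathode: Sn²⁺ + 2e⁻ → Sn → n(Sn) = 2.751/2 = 1.376 mol → 163 g
Anode: 2H₂O → O₂ + 4H⁺ + 4e⁻ → n(O₂) = 2.751/4 = 0.6878 mol → 15.4 L

163 g Sn; 15.4 L O₂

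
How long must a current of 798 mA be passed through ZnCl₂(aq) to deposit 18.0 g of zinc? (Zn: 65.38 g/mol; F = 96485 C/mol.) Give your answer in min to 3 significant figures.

1110 min

n(Zn) = 18.0 / 65.38 = 0.2753 mol
Zn²⁺ + 2e⁻ → Zn, so n(e⁻) = 2 × 0.2753 = 0.5506 mol
Q = 0.5506 × 96485 = 53120 C
t = Q / I = 53120 / 0.798 = 66570 s = 1110 min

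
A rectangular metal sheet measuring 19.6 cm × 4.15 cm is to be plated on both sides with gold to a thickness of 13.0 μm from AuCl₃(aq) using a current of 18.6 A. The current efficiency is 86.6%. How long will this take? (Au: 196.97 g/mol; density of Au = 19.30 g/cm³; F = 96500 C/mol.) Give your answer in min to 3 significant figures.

Plated area = 2 × 19.6 × 4.15 = 162.7 cm²
Volume = 162.7 × 13.0×10⁻⁴ cm = 0.2115 cm³
m(Au) = 0.2115 × 19.30 = 4.082 g
n(Au) = 4.082 / 196.97 = 0.02072 mol; n(e⁻) = 3 × 0.02072 = 0.06216 mol
Q = 0.06216 × 96500 / 0.866 = 6927 C
t = 6927 / 18.6 = 372.4 s = 6.21 min

6.21 min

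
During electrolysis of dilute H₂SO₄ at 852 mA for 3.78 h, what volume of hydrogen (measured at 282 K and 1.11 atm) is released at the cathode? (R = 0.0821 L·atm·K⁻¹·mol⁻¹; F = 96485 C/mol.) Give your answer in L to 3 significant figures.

1.25 L

Q = 0.852 A × 13608 s = 11590 C
n(e⁻) = Q/F = 11590/96485 = 0.1201 mol
2H⁺ + 2e⁻ → H₂, so n(H₂) = 0.1201 / 2 = 0.06005 mol
V = nRT/P = 0.06005 × 0.0821 × 282 / 1.11 = 1.253 L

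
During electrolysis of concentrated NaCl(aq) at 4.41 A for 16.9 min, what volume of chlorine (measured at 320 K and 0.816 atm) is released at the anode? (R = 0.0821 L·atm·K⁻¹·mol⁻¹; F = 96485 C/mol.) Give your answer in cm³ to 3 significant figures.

Q = It = 4.41 × 1014 = 4472 C
Moles of electrons = 4472 / 96485 = 0.04635 mol
2Cl⁻ → Cl₂ + 2e⁻, so n(Cl₂) = 0.04635 / 2 = 0.02318 mol
V = nRT/P = 0.02318 × 0.0821 × 320 / 0.816 = 0.7463 L
= 746 cm³

746 cm³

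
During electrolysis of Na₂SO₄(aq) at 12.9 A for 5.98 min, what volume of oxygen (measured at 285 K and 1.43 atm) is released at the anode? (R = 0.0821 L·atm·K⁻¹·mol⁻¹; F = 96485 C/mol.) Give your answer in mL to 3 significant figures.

Charge passed = 12.9 × 358.8 = 4629 C
n(e⁻) = 4629 / 96485 = 0.04798 mol
2H₂O → O₂ + 4H⁺ + 4e⁻, so n(O₂) = 0.04798 / 4 = 0.01200 mol
V = nRT/P = 0.01200 × 0.0821 × 285 / 1.43 = 0.1964 L
= 196 mL

196 mL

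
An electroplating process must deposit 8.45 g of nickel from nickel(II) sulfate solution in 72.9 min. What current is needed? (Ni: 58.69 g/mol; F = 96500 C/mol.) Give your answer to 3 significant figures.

n(Ni) = 8.45 / 58.69 = 0.1440 mol
Ni²⁺ + 2e⁻ → Ni, so n(e⁻) = 2 × 0.1440 = 0.2880 mol
Q = 0.2880 × 96500 = 27790 C
I = Q / t = 27790 / 4374 s = 6.35 A

6.35 A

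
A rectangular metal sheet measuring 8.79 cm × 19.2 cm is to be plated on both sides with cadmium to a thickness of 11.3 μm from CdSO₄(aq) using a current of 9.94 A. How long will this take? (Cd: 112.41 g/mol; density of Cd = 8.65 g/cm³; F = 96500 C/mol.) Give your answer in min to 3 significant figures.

9.50 min

Plated area = 2 × 8.79 × 19.2 = 337.5 cm²
Volume = 337.5 × 11.3×10⁻⁴ cm = 0.3814 cm³
m(Cd) = 0.3814 × 8.65 = 3.299 g
n(Cd) = 3.299 / 112.41 = 0.02935 mol; n(e⁻) = 2 × 0.02935 = 0.05870 mol
Q = 0.05870 × 96500 = 5665 C
t = 5665 / 9.94 = 569.9 s = 9.50 min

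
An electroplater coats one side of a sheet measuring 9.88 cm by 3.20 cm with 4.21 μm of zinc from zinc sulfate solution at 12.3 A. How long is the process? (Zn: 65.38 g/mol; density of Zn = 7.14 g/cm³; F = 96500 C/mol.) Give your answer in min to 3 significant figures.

Plated area = 9.88 × 3.20 = 31.62 cm²
Volume = 31.62 × 4.21×10⁻⁴ cm = 0.01331 cm³
m(Zn) = 0.01331 × 7.14 = 0.09503 g
n(Zn) = 0.09503 / 65.38 = 0.001454 mol; n(e⁻) = 2 × 0.001454 = 0.002908 mol
Q = 0.002908 × 96500 = 280.6 C
t = 280.6 / 12.3 = 22.81 s = 0.380 min

0.380 min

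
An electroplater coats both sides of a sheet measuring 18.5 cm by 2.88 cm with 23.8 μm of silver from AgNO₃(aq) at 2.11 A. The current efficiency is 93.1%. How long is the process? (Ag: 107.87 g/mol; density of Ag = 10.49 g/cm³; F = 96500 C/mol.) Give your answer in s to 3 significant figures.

1210 s

Plated area = 2 × 18.5 × 2.88 = 106.6 cm²
Volume = 106.6 × 23.8×10⁻⁴ cm = 0.2537 cm³
m(Ag) = 0.2537 × 10.49 = 2.661 g
n(Ag) = 2.661 / 107.87 = 0.02467 mol; n(e⁻) = 0.02467 mol
Q = 0.02467 × 96500 / 0.931 = 2557 C
t = 2557 / 2.11 = 1212 s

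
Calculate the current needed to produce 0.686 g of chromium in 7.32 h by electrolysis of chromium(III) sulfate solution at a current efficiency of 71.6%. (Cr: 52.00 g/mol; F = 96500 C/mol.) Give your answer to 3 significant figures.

0.202 A

n(Cr) = 0.686 / 52.00 = 0.01319 mol
Cr³⁺ + 3e⁻ → Cr, so n(e⁻) = 3 × 0.01319 = 0.03957 mol
Q = 0.03957 × 96500 / 0.716 = 5333 C
I = Q / t = 5333 / 26352 s = 0.202 A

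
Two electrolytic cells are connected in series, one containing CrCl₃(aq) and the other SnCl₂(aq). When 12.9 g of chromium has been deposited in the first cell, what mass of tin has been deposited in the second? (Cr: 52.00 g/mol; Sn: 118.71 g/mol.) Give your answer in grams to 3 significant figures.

44.2 g

n(Cr) = 12.9 / 52.00 = 0.2481 mol
Cr³⁺ + 3e⁻ → Cr, so n(e⁻) = 3 × 0.2481 = 0.7443 mol
In series, the same 0.7443 mol of electrons flows through the second cell.
Sn²⁺ + 2e⁻ → Sn, so n(Sn) = 0.7443 / 2 = 0.3722 mol
m(Sn) = 0.3722 × 118.71 = 44.2 g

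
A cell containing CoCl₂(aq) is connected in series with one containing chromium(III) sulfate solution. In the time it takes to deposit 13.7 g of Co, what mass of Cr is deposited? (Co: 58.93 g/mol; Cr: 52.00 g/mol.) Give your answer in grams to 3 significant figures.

n(Co) = 13.7 / 58.93 = 0.2325 mol
Co²⁺ + 2e⁻ → Co, so n(e⁻) = 2 × 0.2325 = 0.4650 mol
Same current for the same time ⇒ same n(e⁻) = 0.4650 mol in both cells.
Cr³⁺ + 3e⁻ → Cr, so n(Cr) = 0.4650 / 3 = 0.1550 mol
m(Cr) = 0.1550 × 52.00 = 8.06 g

8.06 g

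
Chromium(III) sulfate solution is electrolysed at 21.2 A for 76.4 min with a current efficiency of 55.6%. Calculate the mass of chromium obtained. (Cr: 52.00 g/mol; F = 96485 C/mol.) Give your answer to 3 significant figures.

Q = 21.2 × 4584 = 97180 C
n(e⁻) = 97180 / 96485 = 1.007 mol
Cr³⁺ + 3e⁻ → Cr, so theoretical m(Cr) = 0.3357 × 52.00 = 17.46 g
Actual mass = 55.6% × 17.46 = 9.71 g

9.71 g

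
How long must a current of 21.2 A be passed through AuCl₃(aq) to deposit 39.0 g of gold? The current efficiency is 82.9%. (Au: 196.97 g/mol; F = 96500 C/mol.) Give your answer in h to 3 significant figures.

0.906 h

n(Au) = 39.0 / 196.97 = 0.1980 mol
Au³⁺ + 3e⁻ → Au, so n(e⁻) = 3 × 0.1980 = 0.5940 mol
Q = 0.5940 × 96500 / 0.829 = 69140 C
t = Q / I = 69140 / 21.2 = 3261 s = 0.906 h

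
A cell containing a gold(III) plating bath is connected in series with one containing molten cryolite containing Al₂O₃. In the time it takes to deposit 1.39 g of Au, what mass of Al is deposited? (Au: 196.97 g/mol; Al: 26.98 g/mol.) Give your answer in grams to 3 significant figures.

n(Au) = 1.39 / 196.97 = 0.007057 mol
Au³⁺ + 3e⁻ → Au, so n(e⁻) = 3 × 0.007057 = 0.02117 mol
Same current for the same time ⇒ same n(e⁻) = 0.02117 mol in both cells.
Al³⁺ + 3e⁻ → Al, so n(Al) = 0.02117 / 3 = 0.007057 mol
m(Al) = 0.007057 × 26.98 = 0.190 g

0.190 g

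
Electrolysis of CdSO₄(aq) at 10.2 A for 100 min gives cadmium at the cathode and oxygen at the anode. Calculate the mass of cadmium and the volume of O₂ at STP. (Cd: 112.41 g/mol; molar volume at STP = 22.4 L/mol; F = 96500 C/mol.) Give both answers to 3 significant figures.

35.6 g Cd; 3.55 L O₂

Q = 10.2 × 6000 = 61200 C; n(e⁻) = 61200 / 96500 = 0.6342 mol
Cathode: Cd²⁺ + 2e⁻ → Cd → n(Cd) = 0.6342/2 = 0.3171 mol → 35.6 g
Anode: 2H₂O → O₂ + 4H⁺ + 4e⁻ → n(O₂) = 0.6342/4 = 0.1586 mol → 3.55 L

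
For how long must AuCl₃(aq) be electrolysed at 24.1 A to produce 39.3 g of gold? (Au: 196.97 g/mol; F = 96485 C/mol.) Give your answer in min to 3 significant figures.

39.9 min

n(Au) = 39.3 / 196.97 = 0.1995 mol
Au³⁺ + 3e⁻ → Au, so n(e⁻) = 3 × 0.1995 = 0.5985 mol
Q = 0.5985 × 96485 = 57750 C
t = Q / I = 57750 / 24.1 = 2396 s = 39.9 min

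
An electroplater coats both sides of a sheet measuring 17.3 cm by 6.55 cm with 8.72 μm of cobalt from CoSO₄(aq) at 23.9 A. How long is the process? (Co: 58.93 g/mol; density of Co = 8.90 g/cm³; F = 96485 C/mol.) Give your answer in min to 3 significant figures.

4.02 min

Plated area = 2 × 17.3 × 6.55 = 226.6 cm²
Volume = 226.6 × 8.72×10⁻⁴ cm = 0.1976 cm³
m(Co) = 0.1976 × 8.90 = 1.759 g
n(Co) = 1.759 / 58.93 = 0.02985 mol; n(e⁻) = 2 × 0.02985 = 0.05970 mol
Q = 0.05970 × 96485 = 5760 C
t = 5760 / 23.9 = 241.0 s = 4.02 min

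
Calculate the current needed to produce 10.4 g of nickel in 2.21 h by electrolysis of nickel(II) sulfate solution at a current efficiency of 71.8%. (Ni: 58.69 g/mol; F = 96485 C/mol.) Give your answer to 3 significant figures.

5.99 A

n(Ni) = 10.4 / 58.69 = 0.1772 mol
Ni²⁺ + 2e⁻ → Ni, so n(e⁻) = 2 × 0.1772 = 0.3544 mol
Q = 0.3544 × 96485 / 0.718 = 47620 C
I = Q / t = 47620 / 7956 s = 5.99 A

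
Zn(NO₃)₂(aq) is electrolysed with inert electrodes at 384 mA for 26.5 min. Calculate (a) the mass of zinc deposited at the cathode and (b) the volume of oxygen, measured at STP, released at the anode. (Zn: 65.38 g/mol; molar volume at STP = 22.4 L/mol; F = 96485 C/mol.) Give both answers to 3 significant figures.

0.207 g Zn; 0.0354 L O₂

Q = 0.384 × 1590 = 610.6 C; n(e⁻) = 610.6 / 96485 = 0.006328 mol
Cathode: Zn²⁺ + 2e⁻ → Zn → n(Zn) = 0.006328/2 = 0.003164 mol → 0.207 g
Anode: 2H₂O → O₂ + 4H⁺ + 4e⁻ → n(O₂) = 0.006328/4 = 0.001582 mol → 0.0354 L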